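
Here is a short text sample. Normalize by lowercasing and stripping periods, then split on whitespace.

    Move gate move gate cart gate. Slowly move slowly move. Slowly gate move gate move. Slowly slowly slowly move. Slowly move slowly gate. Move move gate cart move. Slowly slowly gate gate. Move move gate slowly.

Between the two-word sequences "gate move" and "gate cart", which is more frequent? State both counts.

"gate move" (5 vs 2)

"gate move": 5 occurrences
"gate cart": 2 occurrences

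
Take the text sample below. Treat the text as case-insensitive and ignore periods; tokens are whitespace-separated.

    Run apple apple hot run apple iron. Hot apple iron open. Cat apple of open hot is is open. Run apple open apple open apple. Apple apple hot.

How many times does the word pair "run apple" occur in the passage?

3

Scanning the 27 overlapping bigram windows for "run apple":
  position 1–2: run apple
  position 5–6: run apple
  position 20–21: run apple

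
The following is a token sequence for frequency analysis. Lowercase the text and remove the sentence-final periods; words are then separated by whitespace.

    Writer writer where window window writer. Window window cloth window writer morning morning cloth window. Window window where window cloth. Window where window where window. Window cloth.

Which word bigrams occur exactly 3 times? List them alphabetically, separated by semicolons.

Bigram counts meeting the condition (exactly 3 times):
  cloth window: 3
  window cloth: 3
  window where: 3

cloth window; window cloth; window where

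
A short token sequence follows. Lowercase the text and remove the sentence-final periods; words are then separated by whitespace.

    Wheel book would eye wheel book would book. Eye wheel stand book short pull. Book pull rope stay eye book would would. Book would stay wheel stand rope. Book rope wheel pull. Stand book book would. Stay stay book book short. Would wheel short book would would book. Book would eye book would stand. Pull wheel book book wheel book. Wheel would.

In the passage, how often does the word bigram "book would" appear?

Scanning the 61 overlapping bigram windows for "book would":
  position 2–3: book would
  position 6–7: book would
  position 20–21: book would
  position 23–24: book would
  position 35–36: book would
  position 45–46: book would
  position 49–50: book would
  position 52–53: book would

8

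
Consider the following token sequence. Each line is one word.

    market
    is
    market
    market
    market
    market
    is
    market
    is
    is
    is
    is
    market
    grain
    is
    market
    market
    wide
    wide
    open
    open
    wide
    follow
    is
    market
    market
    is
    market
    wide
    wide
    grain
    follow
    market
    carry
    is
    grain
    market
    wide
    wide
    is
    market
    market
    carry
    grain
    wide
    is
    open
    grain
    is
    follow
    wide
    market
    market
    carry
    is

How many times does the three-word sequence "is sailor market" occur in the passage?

Scanning the 53 overlapping trigram windows for "is sailor market":
  (none found)

0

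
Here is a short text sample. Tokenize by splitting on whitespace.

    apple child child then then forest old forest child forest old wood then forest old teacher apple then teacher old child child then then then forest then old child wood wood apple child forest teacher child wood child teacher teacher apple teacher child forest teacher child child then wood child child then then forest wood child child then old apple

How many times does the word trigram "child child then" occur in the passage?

Scanning the 58 overlapping trigram windows for "child child then":
  position 2–4: child child then
  position 21–23: child child then
  position 46–48: child child then
  position 50–52: child child then
  position 56–58: child child then

5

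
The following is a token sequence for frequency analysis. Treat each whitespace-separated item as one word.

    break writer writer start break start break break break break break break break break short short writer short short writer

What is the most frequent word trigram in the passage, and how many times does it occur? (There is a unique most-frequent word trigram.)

"break break break", 6 times

Trigram frequencies (highest first):
  break break break: 6
  short short writer: 2
  break writer writer: 1
  writer writer start: 1
  writer start break: 1
  start break start: 1
  … (6 more, each ≤ 1)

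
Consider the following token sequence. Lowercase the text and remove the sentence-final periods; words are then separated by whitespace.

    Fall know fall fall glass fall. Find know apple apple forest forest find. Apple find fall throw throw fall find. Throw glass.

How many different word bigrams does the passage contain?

22 tokens → 21 bigram windows in total.
Repeated bigrams (each contributes count−1 duplicates):
  fall find: 2
1 duplicate windows → 21 − 1 = 20 distinct.

20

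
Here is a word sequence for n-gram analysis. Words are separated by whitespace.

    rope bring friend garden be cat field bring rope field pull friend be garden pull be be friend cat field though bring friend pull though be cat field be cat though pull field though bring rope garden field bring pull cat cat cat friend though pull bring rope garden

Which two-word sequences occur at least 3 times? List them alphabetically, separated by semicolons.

be cat; bring rope; cat field

Bigram counts meeting the condition (at least 3 times):
  be cat: 3
  bring rope: 3
  cat field: 3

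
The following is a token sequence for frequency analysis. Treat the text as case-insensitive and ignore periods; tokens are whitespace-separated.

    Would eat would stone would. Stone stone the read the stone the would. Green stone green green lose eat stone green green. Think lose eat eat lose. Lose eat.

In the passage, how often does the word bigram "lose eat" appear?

3

Scanning the 28 overlapping bigram windows for "lose eat":
  position 18–19: lose eat
  position 24–25: lose eat
  position 28–29: lose eat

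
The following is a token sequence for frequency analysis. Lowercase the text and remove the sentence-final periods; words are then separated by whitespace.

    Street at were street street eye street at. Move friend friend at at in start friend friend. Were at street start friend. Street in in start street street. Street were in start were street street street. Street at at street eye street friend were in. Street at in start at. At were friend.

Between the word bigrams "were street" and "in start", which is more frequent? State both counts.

"in start" (4 vs 2)

"were street": 2 occurrences
"in start": 4 occurrences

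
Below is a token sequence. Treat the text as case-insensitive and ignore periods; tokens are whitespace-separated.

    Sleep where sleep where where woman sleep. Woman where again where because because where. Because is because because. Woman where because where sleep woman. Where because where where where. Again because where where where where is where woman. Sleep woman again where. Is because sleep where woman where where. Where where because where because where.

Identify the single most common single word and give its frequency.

Unigram frequencies (highest first):
  where: 25
  because: 11
  woman: 7
  sleep: 6
  again: 3
  is: 3

"where", 25 times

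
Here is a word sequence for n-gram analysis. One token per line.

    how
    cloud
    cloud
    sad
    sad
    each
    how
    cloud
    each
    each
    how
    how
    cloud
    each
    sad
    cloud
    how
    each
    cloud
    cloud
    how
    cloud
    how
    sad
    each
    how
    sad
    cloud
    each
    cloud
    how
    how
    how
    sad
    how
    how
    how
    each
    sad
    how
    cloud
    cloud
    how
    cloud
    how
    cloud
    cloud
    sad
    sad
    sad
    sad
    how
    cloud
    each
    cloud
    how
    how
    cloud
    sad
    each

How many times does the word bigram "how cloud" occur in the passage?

9

Scanning the 59 overlapping bigram windows for "how cloud":
  position 1–2: how cloud
  position 7–8: how cloud
  position 12–13: how cloud
  position 21–22: how cloud
  position 40–41: how cloud
  position 43–44: how cloud
  position 45–46: how cloud
  position 52–53: how cloud
  position 57–58: how cloud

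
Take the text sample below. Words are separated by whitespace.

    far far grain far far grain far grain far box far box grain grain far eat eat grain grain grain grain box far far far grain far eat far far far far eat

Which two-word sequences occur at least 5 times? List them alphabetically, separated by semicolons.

far far; grain far

Bigram counts meeting the condition (at least 5 times):
  far far: 7
  grain far: 5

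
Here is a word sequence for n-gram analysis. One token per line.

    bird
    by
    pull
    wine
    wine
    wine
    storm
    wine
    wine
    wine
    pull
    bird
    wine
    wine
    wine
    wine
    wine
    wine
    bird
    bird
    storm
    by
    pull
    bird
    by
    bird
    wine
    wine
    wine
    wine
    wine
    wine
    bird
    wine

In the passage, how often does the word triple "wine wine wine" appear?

10

Scanning the 32 overlapping trigram windows for "wine wine wine":
  position 4–6: wine wine wine
  position 8–10: wine wine wine
  position 13–15: wine wine wine
  position 14–16: wine wine wine
  position 15–17: wine wine wine
  position 16–18: wine wine wine
  position 27–29: wine wine wine
  position 28–30: wine wine wine
  position 29–31: wine wine wine
  position 30–32: wine wine wine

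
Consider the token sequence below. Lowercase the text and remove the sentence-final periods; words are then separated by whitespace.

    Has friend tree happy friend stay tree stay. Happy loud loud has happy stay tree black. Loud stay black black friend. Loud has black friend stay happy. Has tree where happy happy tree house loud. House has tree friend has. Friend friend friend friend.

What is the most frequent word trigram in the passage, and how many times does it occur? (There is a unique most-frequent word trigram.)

Trigram frequencies (highest first):
  friend friend friend: 2
  has friend tree: 1
  friend tree happy: 1
  tree happy friend: 1
  happy friend stay: 1
  friend stay tree: 1
  … (35 more, each ≤ 1)

"friend friend friend", 2 times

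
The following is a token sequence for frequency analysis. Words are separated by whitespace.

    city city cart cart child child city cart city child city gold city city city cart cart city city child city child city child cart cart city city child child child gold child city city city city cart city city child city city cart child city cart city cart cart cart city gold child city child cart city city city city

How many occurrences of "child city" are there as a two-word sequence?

Scanning the 60 overlapping bigram windows for "child city":
  position 6–7: child city
  position 10–11: child city
  position 20–21: child city
  position 22–23: child city
  position 33–34: child city
  position 41–42: child city
  position 45–46: child city
  position 54–55: child city

8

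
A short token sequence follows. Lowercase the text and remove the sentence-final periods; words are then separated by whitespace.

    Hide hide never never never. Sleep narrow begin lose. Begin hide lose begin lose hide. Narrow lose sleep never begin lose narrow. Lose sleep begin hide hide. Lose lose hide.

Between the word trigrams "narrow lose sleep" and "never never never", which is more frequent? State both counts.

"narrow lose sleep" (2 vs 1)

"narrow lose sleep": 2 occurrences
"never never never": 1 occurrence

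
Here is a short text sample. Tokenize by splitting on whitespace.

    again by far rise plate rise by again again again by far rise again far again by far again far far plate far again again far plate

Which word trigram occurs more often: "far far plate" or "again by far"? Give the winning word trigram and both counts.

"again by far" (3 vs 1)

"far far plate": 1 occurrence
"again by far": 3 occurrences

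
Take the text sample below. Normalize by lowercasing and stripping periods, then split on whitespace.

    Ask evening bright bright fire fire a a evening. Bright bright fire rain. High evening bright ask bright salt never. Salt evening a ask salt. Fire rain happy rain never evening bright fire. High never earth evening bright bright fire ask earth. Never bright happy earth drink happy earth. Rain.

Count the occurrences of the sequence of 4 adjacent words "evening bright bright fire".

Scanning the 47 overlapping 4-gram windows for "evening bright bright fire":
  position 2–5: evening bright bright fire
  position 9–12: evening bright bright fire
  position 37–40: evening bright bright fire

3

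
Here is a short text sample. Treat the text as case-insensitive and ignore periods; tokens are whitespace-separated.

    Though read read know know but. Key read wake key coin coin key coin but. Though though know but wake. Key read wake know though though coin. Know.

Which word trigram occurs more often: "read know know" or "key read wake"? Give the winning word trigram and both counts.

"read know know": 1 occurrence
"key read wake": 2 occurrences

"key read wake" (2 vs 1)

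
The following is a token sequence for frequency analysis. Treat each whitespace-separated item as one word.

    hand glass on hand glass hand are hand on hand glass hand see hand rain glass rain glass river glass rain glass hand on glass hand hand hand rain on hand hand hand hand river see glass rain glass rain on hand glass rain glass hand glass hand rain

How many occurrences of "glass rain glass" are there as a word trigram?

Scanning the 47 overlapping trigram windows for "glass rain glass":
  position 16–18: glass rain glass
  position 20–22: glass rain glass
  position 37–39: glass rain glass
  position 43–45: glass rain glass

4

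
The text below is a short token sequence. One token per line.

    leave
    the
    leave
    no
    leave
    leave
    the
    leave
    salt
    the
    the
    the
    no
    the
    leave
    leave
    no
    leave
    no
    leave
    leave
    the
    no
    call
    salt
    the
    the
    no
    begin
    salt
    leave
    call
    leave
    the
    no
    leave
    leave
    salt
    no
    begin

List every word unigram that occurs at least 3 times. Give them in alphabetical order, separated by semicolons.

leave; no; salt; the

Unigram counts meeting the condition (at least 3 times):
  leave: 14
  no: 8
  salt: 4
  the: 10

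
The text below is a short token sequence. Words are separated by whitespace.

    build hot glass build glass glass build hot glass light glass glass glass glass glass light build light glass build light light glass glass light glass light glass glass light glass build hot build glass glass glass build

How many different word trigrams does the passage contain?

21

38 tokens → 36 trigram windows in total.
Repeated trigrams (each contributes count−1 duplicates):
  glass glass glass: 4
  glass light glass: 4
  glass glass light: 3
  light glass glass: 3
  build glass glass: 2
  build hot glass: 2
  glass build hot: 2
  glass glass build: 2
  … (1 more repeated)
15 duplicate windows → 36 − 15 = 21 distinct.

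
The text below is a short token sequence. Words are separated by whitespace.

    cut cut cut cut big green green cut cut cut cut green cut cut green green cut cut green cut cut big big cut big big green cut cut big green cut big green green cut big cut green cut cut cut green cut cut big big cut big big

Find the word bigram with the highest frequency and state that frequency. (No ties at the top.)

Bigram frequencies (highest first):
  cut cut: 13
  green cut: 9
  cut big: 8
  cut green: 5
  big green: 4
  big big: 4
  … (2 more, each ≤ 3)

"cut cut", 13 times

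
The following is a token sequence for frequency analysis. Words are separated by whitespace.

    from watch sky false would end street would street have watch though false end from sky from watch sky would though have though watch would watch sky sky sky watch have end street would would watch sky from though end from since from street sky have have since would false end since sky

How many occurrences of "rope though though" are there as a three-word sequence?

0

Scanning the 51 overlapping trigram windows for "rope though though":
  (none found)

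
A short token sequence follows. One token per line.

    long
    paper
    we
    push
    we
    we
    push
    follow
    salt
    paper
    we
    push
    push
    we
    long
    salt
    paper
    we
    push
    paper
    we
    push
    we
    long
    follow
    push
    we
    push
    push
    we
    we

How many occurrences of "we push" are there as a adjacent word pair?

Scanning the 30 overlapping bigram windows for "we push":
  position 3–4: we push
  position 6–7: we push
  position 11–12: we push
  position 18–19: we push
  position 21–22: we push
  position 27–28: we push

6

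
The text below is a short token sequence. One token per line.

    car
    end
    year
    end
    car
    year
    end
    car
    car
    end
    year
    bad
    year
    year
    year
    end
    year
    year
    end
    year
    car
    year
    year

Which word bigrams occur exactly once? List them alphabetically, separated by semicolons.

Bigram counts meeting the condition (exactly once):
  bad year: 1
  car car: 1
  year bad: 1
  year car: 1

bad year; car car; year bad; year car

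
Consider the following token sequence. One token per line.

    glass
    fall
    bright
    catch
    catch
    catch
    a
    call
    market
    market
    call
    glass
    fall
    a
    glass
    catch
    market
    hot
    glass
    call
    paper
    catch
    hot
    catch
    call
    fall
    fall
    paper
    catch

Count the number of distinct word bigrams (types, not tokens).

29 tokens → 28 bigram windows in total.
Repeated bigrams (each contributes count−1 duplicates):
  catch catch: 2
  glass fall: 2
  paper catch: 2
3 duplicate windows → 28 − 3 = 25 distinct.

25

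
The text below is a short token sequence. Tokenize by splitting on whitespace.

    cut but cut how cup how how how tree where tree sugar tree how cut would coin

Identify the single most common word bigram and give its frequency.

"how how", 2 times

Bigram frequencies (highest first):
  how how: 2
  cut but: 1
  but cut: 1
  cut how: 1
  how cup: 1
  cup how: 1
  … (9 more, each ≤ 1)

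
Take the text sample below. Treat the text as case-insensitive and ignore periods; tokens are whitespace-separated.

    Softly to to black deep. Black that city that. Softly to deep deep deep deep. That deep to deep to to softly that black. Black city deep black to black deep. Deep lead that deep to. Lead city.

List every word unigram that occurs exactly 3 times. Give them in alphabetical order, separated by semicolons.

Unigram counts meeting the condition (exactly 3 times):
  city: 3
  softly: 3

city; softly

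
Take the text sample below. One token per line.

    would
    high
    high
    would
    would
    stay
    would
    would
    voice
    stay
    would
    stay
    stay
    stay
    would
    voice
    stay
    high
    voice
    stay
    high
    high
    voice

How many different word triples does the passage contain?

19

23 tokens → 21 trigram windows in total.
Repeated trigrams (each contributes count−1 duplicates):
  voice stay high: 2
  would voice stay: 2
2 duplicate windows → 21 − 2 = 19 distinct.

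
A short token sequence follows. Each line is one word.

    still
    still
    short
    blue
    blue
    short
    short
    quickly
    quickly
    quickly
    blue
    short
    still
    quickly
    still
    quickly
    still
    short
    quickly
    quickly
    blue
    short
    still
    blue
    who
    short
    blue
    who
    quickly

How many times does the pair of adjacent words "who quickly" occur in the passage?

1

Scanning the 28 overlapping bigram windows for "who quickly":
  position 28–29: who quickly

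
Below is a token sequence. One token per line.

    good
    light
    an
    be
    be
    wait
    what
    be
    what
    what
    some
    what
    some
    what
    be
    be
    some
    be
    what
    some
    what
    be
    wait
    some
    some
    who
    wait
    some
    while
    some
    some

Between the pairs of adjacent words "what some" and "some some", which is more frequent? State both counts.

"what some": 3 occurrences
"some some": 2 occurrences

"what some" (3 vs 2)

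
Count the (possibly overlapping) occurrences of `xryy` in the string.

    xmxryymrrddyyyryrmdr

Sliding a length-4 window over the 20 characters (17 positions):
  position 3–6: xryy

1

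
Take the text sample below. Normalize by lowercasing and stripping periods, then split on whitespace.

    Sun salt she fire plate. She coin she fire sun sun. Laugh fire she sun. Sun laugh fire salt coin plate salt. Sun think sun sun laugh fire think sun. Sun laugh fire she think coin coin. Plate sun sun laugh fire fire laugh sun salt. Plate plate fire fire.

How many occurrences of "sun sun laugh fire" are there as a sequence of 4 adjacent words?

5

Scanning the 47 overlapping 4-gram windows for "sun sun laugh fire":
  position 10–13: sun sun laugh fire
  position 15–18: sun sun laugh fire
  position 25–28: sun sun laugh fire
  position 30–33: sun sun laugh fire
  position 39–42: sun sun laugh fire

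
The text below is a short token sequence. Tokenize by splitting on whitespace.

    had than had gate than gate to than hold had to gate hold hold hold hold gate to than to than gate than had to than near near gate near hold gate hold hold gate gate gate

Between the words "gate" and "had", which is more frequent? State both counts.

"gate": 10 occurrences
"had": 4 occurrences

"gate" (10 vs 4)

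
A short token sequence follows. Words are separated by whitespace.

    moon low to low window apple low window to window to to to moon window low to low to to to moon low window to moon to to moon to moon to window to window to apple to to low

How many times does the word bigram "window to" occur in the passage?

Scanning the 39 overlapping bigram windows for "window to":
  position 8–9: window to
  position 10–11: window to
  position 24–25: window to
  position 33–34: window to
  position 35–36: window to

5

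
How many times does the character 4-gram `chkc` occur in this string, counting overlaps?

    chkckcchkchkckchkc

4

Sliding a length-4 window over the 18 characters (15 positions):
  position 1–4: chkc
  position 7–10: chkc
  position 10–13: chkc
  position 15–18: chkc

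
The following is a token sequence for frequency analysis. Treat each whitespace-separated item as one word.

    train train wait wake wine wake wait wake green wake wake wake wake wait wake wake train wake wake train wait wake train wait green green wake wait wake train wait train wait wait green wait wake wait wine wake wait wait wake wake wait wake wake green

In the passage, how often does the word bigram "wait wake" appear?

Scanning the 47 overlapping bigram windows for "wait wake":
  position 3–4: wait wake
  position 7–8: wait wake
  position 14–15: wait wake
  position 21–22: wait wake
  position 28–29: wait wake
  position 36–37: wait wake
  position 42–43: wait wake
  position 45–46: wait wake

8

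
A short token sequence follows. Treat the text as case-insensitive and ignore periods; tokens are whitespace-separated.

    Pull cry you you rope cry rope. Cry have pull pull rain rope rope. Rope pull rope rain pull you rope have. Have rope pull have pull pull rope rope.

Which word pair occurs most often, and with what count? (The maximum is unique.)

"rope rope", 3 times

Bigram frequencies (highest first):
  rope rope: 3
  you rope: 2
  rope cry: 2
  have pull: 2
  pull pull: 2
  rope pull: 2
  … (15 more, each ≤ 2)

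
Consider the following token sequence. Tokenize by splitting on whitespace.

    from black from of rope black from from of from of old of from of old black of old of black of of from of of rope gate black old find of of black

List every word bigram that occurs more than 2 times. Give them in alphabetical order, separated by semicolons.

Bigram counts meeting the condition (more than 2 times):
  from of: 5
  of from: 3
  of of: 3
  of old: 3

from of; of from; of of; of old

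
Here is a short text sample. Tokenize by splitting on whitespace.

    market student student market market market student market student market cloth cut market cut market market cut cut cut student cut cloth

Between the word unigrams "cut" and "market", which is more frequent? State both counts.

"market" (9 vs 6)

"cut": 6 occurrences
"market": 9 occurrences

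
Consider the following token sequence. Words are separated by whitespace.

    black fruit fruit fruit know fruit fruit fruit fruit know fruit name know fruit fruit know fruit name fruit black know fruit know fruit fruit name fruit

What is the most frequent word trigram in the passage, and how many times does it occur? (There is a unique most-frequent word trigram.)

"fruit know fruit", 4 times

Trigram frequencies (highest first):
  fruit know fruit: 4
  fruit fruit fruit: 3
  fruit fruit know: 3
  know fruit fruit: 3
  know fruit name: 2
  fruit name fruit: 2
  … (8 more, each ≤ 1)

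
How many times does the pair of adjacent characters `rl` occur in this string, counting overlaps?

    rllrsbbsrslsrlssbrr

2

Sliding a length-2 window over the 19 characters (18 positions):
  position 1–2: rl
  position 13–14: rl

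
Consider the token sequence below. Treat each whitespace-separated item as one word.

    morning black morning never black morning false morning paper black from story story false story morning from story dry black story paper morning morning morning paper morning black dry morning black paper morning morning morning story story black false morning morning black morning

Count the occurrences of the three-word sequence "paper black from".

1

Scanning the 41 overlapping trigram windows for "paper black from":
  position 9–11: paper black from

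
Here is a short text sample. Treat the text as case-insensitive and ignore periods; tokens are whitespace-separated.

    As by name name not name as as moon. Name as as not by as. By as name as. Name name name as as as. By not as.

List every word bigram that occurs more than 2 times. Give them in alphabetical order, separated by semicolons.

Bigram counts meeting the condition (more than 2 times):
  as as: 4
  as by: 3
  name as: 4
  name name: 3

as as; as by; name as; name name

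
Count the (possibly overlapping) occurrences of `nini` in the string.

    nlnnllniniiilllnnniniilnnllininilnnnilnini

Sliding a length-4 window over the 42 characters (39 positions):
  position 7–10: nini
  position 18–21: nini
  position 29–32: nini
  position 39–42: nini

4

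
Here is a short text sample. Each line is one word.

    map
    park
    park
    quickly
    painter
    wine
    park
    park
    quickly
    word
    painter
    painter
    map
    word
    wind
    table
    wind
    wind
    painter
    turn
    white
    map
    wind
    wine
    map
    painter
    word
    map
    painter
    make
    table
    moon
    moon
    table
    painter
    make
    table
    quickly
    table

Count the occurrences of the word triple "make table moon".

Scanning the 37 overlapping trigram windows for "make table moon":
  position 30–32: make table moon

1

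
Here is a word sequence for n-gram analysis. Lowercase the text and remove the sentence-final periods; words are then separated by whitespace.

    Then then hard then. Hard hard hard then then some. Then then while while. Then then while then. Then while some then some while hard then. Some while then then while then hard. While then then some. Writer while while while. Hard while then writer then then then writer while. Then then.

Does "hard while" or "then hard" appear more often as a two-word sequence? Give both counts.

"hard while": 2 occurrences
"then hard": 3 occurrences

"then hard" (3 vs 2)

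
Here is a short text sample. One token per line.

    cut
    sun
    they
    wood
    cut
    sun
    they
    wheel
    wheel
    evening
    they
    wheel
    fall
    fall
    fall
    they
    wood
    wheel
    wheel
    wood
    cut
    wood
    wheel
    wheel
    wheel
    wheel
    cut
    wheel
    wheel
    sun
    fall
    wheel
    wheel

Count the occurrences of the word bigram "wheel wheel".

7

Scanning the 32 overlapping bigram windows for "wheel wheel":
  position 8–9: wheel wheel
  position 18–19: wheel wheel
  position 23–24: wheel wheel
  position 24–25: wheel wheel
  position 25–26: wheel wheel
  position 28–29: wheel wheel
  position 32–33: wheel wheel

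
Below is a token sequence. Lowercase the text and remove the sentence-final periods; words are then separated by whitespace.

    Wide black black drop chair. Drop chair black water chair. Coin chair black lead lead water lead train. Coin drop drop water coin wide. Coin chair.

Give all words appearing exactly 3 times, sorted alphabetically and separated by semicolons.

lead; water

Unigram counts meeting the condition (exactly 3 times):
  lead: 3
  water: 3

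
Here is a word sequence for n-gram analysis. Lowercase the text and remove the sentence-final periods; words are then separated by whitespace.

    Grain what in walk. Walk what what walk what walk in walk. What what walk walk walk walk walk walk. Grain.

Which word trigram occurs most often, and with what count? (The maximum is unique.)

"walk walk walk", 4 times

Trigram frequencies (highest first):
  walk walk walk: 4
  walk what what: 2
  what what walk: 2
  grain what in: 1
  what in walk: 1
  in walk walk: 1
  … (8 more, each ≤ 1)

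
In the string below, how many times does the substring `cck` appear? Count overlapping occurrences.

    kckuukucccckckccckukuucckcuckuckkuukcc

Sliding a length-3 window over the 38 characters (36 positions):
  position 10–12: cck
  position 16–18: cck
  position 23–25: cck

3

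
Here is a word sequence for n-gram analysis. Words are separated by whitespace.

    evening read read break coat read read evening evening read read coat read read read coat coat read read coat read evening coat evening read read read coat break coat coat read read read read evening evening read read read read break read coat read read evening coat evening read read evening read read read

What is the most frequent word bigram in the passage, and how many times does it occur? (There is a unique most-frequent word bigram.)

"read read", 18 times

Bigram frequencies (highest first):
  read read: 18
  evening read: 6
  coat read: 6
  read evening: 5
  read coat: 5
  read break: 2
  … (7 more, each ≤ 2)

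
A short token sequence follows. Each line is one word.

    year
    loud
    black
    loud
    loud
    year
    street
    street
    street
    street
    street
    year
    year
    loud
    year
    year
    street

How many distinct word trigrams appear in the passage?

13

17 tokens → 15 trigram windows in total.
Repeated trigrams (each contributes count−1 duplicates):
  street street street: 3
2 duplicate windows → 15 − 2 = 13 distinct.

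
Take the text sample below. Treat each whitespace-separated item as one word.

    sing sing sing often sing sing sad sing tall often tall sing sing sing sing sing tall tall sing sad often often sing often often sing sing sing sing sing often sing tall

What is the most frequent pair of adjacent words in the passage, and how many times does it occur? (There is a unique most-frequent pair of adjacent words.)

"sing sing", 11 times

Bigram frequencies (highest first):
  sing sing: 11
  often sing: 4
  sing often: 3
  sing tall: 3
  sing sad: 2
  tall sing: 2
  … (6 more, each ≤ 2)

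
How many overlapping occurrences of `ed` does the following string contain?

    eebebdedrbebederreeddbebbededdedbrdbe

Sliding a length-2 window over the 37 characters (36 positions):
  position 7–8: ed
  position 13–14: ed
  position 19–20: ed
  position 26–27: ed
  position 28–29: ed
  position 31–32: ed

6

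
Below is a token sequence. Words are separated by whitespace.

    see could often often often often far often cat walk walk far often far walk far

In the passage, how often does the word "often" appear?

6

Scanning the 16 tokens for "often":
  position 3: often
  position 4: often
  position 5: often
  position 6: often
  position 8: often
  position 13: often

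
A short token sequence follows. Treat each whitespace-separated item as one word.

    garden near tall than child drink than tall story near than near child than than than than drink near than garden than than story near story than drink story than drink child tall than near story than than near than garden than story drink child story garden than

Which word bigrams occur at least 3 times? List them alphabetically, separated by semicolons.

garden than; near than; story than; than drink; than near; than than

Bigram counts meeting the condition (at least 3 times):
  garden than: 3
  near than: 3
  story than: 3
  than drink: 3
  than near: 3
  than than: 5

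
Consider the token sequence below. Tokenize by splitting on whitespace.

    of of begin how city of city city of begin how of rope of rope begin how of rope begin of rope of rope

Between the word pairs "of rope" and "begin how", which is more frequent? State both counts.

"of rope" (5 vs 3)

"of rope": 5 occurrences
"begin how": 3 occurrences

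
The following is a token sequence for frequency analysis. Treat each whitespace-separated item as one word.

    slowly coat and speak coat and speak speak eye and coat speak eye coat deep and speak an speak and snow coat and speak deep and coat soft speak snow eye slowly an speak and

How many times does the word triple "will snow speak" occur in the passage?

Scanning the 33 overlapping trigram windows for "will snow speak":
  (none found)

0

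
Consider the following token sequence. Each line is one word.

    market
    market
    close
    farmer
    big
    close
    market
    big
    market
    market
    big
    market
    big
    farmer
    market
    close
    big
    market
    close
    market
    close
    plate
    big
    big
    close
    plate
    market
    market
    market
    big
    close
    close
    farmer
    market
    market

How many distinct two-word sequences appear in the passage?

35 tokens → 34 bigram windows in total.
Repeated bigrams (each contributes count−1 duplicates):
  market market: 5
  market big: 4
  market close: 4
  big close: 3
  big market: 3
  close farmer: 2
  close market: 2
  close plate: 2
  … (1 more repeated)
18 duplicate windows → 34 − 18 = 16 distinct.

16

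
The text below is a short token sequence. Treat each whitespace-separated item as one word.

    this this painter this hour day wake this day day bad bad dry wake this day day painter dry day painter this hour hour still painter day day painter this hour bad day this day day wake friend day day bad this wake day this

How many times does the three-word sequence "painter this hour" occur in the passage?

Scanning the 43 overlapping trigram windows for "painter this hour":
  position 3–5: painter this hour
  position 21–23: painter this hour
  position 29–31: painter this hour

3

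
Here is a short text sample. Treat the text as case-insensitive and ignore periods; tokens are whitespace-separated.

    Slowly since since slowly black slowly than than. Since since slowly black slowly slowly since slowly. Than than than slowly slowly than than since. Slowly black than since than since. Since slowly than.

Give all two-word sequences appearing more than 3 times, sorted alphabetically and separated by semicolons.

since slowly; slowly than; than since; than than

Bigram counts meeting the condition (more than 3 times):
  since slowly: 5
  slowly than: 4
  than since: 4
  than than: 4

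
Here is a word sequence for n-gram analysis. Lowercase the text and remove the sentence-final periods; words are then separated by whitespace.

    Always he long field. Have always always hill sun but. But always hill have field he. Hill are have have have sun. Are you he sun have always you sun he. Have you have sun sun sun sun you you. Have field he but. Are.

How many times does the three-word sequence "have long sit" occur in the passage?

Scanning the 43 overlapping trigram windows for "have long sit":
  (none found)

0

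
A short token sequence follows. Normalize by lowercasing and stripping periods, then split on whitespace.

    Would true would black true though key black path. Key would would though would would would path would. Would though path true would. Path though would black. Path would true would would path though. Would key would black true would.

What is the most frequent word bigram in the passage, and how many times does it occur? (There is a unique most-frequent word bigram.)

"would would", 5 times

Bigram frequencies (highest first):
  would would: 5
  true would: 4
  would black: 3
  though would: 3
  would path: 3
  would true: 2
  … (13 more, each ≤ 2)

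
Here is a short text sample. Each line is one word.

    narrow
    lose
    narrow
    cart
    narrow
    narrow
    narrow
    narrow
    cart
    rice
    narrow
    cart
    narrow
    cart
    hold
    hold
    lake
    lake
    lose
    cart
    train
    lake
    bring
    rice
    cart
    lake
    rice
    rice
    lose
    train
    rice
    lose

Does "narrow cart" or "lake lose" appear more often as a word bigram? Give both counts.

"narrow cart": 4 occurrences
"lake lose": 1 occurrence

"narrow cart" (4 vs 1)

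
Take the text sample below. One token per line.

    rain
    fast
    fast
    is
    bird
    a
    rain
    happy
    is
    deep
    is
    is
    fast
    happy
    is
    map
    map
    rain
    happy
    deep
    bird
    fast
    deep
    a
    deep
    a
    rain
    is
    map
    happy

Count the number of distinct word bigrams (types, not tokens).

24

30 tokens → 29 bigram windows in total.
Repeated bigrams (each contributes count−1 duplicates):
  a rain: 2
  deep a: 2
  happy is: 2
  is map: 2
  rain happy: 2
5 duplicate windows → 29 − 5 = 24 distinct.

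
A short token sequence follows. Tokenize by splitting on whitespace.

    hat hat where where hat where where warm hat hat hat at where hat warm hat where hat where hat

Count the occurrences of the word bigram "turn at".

Scanning the 19 overlapping bigram windows for "turn at":
  (none found)

0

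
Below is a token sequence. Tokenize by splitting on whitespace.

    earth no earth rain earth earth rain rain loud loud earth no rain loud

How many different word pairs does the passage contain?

14 tokens → 13 bigram windows in total.
Repeated bigrams (each contributes count−1 duplicates):
  earth no: 2
  earth rain: 2
  rain loud: 2
3 duplicate windows → 13 − 3 = 10 distinct.

10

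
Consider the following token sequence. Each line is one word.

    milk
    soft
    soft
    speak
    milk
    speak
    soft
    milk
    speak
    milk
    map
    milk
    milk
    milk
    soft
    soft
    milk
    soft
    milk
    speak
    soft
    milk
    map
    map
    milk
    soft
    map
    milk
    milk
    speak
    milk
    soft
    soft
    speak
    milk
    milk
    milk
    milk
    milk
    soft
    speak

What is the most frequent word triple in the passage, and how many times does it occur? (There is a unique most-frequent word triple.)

"milk milk milk", 4 times

Trigram frequencies (highest first):
  milk milk milk: 4
  milk soft soft: 3
  soft soft speak: 2
  soft speak milk: 2
  milk speak soft: 2
  speak soft milk: 2
  … (20 more, each ≤ 2)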